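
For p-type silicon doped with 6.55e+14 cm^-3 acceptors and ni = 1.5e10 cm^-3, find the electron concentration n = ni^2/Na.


Step 1: Majority hole concentration p ≈ Na = 6.55e+14 cm^-3
Step 2: n = ni^2 / Na = (1.5e10)^2 / 6.55e+14
Step 3: n = 3.44e+05 cm^-3

3.44e+05


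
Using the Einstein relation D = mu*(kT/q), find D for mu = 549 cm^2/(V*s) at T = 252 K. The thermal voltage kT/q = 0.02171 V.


Step 1: D = mu * (kT/q)
Step 2: D = 549 * 0.02171
Step 3: D = 11.92 cm^2/s

11.92


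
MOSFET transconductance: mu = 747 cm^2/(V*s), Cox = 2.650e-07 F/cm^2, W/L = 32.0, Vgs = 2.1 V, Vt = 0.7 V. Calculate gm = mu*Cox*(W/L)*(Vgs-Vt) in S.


Step 1: Vov = Vgs - Vt = 2.1 - 0.7 = 1.4 V
Step 2: gm = mu * Cox * (W/L) * Vov
Step 3: gm = 747 * 2.650e-07 * 32.0 * 1.4 = 8.87e-03 S

8.87e-03


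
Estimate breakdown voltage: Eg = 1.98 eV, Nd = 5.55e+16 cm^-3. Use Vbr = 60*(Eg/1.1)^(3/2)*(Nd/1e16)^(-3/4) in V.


Step 1: Eg/1.1 = 1.98/1.1 = 1.800000
Step 2: (Eg/1.1)^1.5 = 1.800000^1.5 = 2.414953
Step 3: (Nd/1e16)^(-0.75) = (5.55)^(-0.75) = 0.276554
Step 4: Vbr = 60 * 2.414953 * 0.276554 = 40.1 V

40.1


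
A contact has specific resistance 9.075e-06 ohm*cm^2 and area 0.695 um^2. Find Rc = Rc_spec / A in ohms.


Step 1: Convert area to cm^2: 0.695 um^2 = 6.9500e-09 cm^2
Step 2: Rc = Rc_spec / A = 9.075e-06 / 6.9500e-09
Step 3: Rc = 1.31e+03 ohms

1.31e+03


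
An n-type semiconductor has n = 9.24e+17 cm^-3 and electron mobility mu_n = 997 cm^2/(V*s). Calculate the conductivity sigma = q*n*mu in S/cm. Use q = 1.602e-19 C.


Step 1: sigma = q * n * mu
Step 2: sigma = 1.602e-19 * 9.24e+17 * 997
Step 3: sigma = 1.476e+02 S/cm

1.476e+02


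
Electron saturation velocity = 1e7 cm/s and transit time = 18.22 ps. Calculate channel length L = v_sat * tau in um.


Step 1: tau in seconds = 18.22 ps * 1e-12 = 1.8220e-11 s
Step 2: L = v_sat * tau = 1e7 * 1.8220e-11 = 1.8220e-04 cm
Step 3: L in um = 1.8220e-04 * 1e4 = 1.822 um

1.822


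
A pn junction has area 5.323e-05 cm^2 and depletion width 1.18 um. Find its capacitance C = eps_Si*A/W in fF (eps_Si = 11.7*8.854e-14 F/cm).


Step 1: eps_Si = 11.7 * 8.854e-14 = 1.035918e-12 F/cm
Step 2: W in cm = 1.18 * 1e-4 = 1.18e-04 cm
Step 3: C = 1.035918e-12 * 5.323e-05 / 1.18e-04 = 4.673044e-13 F
Step 4: C = 467.3 fF

467.3


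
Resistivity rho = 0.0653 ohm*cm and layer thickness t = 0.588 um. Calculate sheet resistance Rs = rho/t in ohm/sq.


Step 1: Convert thickness to cm: t = 0.588 um = 5.8800e-05 cm
Step 2: Rs = rho / t = 0.0653 / 5.8800e-05
Step 3: Rs = 1110.5 ohm/sq

1110.5


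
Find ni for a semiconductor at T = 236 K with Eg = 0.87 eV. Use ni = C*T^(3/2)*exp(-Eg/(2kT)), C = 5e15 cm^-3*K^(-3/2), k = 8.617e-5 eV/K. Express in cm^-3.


Step 1: Compute kT = 8.617e-5 * 236 = 0.02033612 eV
Step 2: Exponent = -Eg/(2kT) = -0.87/(2*0.02033612) = -21.39051
Step 3: T^(3/2) = 236^1.5 = 3625.50
Step 4: ni = 5e15 * 3625.50 * exp(-21.39051) = 9.30e+09 cm^-3

9.30e+09


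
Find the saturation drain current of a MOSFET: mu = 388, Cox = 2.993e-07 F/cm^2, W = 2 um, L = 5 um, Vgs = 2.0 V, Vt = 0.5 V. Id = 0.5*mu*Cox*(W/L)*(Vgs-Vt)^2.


Step 1: Overdrive voltage Vov = Vgs - Vt = 2.0 - 0.5 = 1.5 V
Step 2: W/L = 2/5 = 0.4
Step 3: Id = 0.5 * 388 * 2.993e-07 * 0.4 * 1.5^2
Step 4: Id = 5.23e-05 A

5.23e-05


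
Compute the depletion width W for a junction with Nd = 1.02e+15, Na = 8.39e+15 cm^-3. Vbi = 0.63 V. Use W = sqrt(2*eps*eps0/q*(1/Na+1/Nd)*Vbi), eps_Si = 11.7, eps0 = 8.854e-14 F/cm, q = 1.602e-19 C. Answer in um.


Step 1: 1/Na + 1/Nd = 1/8.39e+15 + 1/1.02e+15 = 1.09958e-15
Step 2: 2*eps*eps0/q = 2*11.7*8.854e-14/1.602e-19 = 1.293281e+07
Step 3: W^2 = 1.293281e+07 * 1.09958e-15 * 0.63 = 8.95902e-09
Step 4: W = sqrt(8.95902e-09) = 9.465e-05 cm = 0.9465 um

0.9465


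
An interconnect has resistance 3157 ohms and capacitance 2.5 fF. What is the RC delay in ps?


Step 1: tau = R * C
Step 2: tau = 3157 * 2.5 fF = 3157 * 2.5e-15 F
Step 3: tau = 7.8925e-12 s = 7.8925 ps

7.8925


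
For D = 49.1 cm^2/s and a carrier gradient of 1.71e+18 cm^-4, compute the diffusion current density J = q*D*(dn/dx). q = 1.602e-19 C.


Step 1: J = q * D * (dn/dx)
Step 2: J = 1.602e-19 * 49.1 * 1.71e+18
Step 3: J = 1.35e+01 A/cm^2

1.35e+01


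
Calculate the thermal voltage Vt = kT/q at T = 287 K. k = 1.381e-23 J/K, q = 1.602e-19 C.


Step 1: kT = 1.381e-23 * 287 = 3.96347e-21 J
Step 2: Vt = kT/q = 3.96347e-21 / 1.602e-19
Step 3: Vt = 0.02474 V

0.02474


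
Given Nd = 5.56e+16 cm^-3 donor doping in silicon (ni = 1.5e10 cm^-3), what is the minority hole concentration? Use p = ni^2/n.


Step 1: Since Nd >> ni, n ≈ Nd = 5.56e+16 cm^-3
Step 2: p = ni^2 / n = (1.5e10)^2 / 5.56e+16
Step 3: p = 2.25e20 / 5.56e+16 = 4.05e+03 cm^-3

4.05e+03


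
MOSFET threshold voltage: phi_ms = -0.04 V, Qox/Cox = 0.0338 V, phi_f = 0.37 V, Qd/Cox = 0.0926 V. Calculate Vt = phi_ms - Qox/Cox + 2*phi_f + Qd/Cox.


Step 1: Vt = phi_ms - Qox/Cox + 2*phi_f + Qd/Cox
Step 2: Vt = -0.04 - 0.0338 + 2*0.37 + 0.0926
Step 3: Vt = -0.04 - 0.0338 + 0.74 + 0.0926
Step 4: Vt = 0.7588 V

0.7588


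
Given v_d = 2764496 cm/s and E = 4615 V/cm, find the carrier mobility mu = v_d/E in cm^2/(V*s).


Step 1: mu = v_d / E
Step 2: mu = 2764496 / 4615
Step 3: mu = 599.02 cm^2/(V*s)

599.02


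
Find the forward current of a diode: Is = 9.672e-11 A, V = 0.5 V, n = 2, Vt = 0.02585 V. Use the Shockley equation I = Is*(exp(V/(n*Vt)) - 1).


Step 1: V/(n*Vt) = 0.5/(2*0.02585) = 9.6712
Step 2: exp(9.6712) = 1.5854e+04
Step 3: I = 9.672e-11 * (1.5854e+04 - 1) = 1.53e-06 A

1.53e-06


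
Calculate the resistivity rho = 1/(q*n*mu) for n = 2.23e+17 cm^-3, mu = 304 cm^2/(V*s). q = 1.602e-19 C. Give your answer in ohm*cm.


Step 1: sigma = q * n * mu = 1.602e-19 * 2.23e+17 * 304 = 1.08603e+01 S/cm
Step 2: rho = 1 / sigma = 1 / 1.08603e+01 = 0.09208 ohm*cm

0.09208


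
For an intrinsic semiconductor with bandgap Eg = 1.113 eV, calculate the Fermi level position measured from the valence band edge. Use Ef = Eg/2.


Step 1: For an intrinsic semiconductor, the Fermi level sits at midgap.
Step 2: Ef = Eg / 2 = 1.113 / 2 = 0.5565 eV

0.5565


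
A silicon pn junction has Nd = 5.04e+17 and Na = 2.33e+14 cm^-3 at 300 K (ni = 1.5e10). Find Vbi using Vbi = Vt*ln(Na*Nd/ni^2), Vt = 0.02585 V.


Step 1: Compute Na*Nd/ni^2 = 2.33e+14 * 5.04e+17 / (1.5e10)^2 = 5.2192e+11
Step 2: ln(5.2192e+11) = 26.9808
Step 3: Vbi = 0.02585 * 26.9808 = 0.697 V

0.697


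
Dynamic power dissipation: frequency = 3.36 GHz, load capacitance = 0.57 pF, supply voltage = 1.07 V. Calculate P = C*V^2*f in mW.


Step 1: V^2 = 1.07^2 = 1.1449 V^2
Step 2: P = C*V^2*f = 0.57e-12 F * 1.1449 * 3.36e9 Hz
Step 3: P = 2.19271248e-03 W
Step 4: P = 2.193 mW

2.193


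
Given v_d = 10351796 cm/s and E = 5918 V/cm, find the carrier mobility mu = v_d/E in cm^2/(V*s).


Step 1: mu = v_d / E
Step 2: mu = 10351796 / 5918
Step 3: mu = 1749.21 cm^2/(V*s)

1749.21


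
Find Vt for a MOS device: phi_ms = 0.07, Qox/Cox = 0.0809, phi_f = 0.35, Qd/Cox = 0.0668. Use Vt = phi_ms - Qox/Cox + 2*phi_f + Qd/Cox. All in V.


Step 1: Vt = phi_ms - Qox/Cox + 2*phi_f + Qd/Cox
Step 2: Vt = 0.07 - 0.0809 + 2*0.35 + 0.0668
Step 3: Vt = 0.07 - 0.0809 + 0.7 + 0.0668
Step 4: Vt = 0.7559 V

0.7559


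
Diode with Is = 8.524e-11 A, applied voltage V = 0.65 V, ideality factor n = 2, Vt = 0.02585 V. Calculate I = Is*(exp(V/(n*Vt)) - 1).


Step 1: V/(n*Vt) = 0.65/(2*0.02585) = 12.5725
Step 2: exp(12.5725) = 2.8851e+05
Step 3: I = 8.524e-11 * (2.8851e+05 - 1) = 2.46e-05 A

2.46e-05


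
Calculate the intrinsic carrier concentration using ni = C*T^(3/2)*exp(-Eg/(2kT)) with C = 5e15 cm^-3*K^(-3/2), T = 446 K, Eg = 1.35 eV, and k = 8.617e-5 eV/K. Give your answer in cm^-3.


Step 1: Compute kT = 8.617e-5 * 446 = 0.03843182 eV
Step 2: Exponent = -Eg/(2kT) = -1.35/(2*0.03843182) = -17.56357
Step 3: T^(3/2) = 446^1.5 = 9418.95
Step 4: ni = 5e15 * 9418.95 * exp(-17.56357) = 1.11e+12 cm^-3

1.11e+12


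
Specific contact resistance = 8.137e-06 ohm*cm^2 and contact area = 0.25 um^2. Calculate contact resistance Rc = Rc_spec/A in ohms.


Step 1: Convert area to cm^2: 0.25 um^2 = 2.5000e-09 cm^2
Step 2: Rc = Rc_spec / A = 8.137e-06 / 2.5000e-09
Step 3: Rc = 3.25e+03 ohms

3.25e+03


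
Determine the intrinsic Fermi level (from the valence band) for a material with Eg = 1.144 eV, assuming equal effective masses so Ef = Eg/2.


Step 1: For an intrinsic semiconductor, the Fermi level sits at midgap.
Step 2: Ef = Eg / 2 = 1.144 / 2 = 0.572 eV

0.572


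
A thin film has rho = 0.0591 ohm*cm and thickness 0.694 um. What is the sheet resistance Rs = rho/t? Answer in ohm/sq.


Step 1: Convert thickness to cm: t = 0.694 um = 6.9400e-05 cm
Step 2: Rs = rho / t = 0.0591 / 6.9400e-05
Step 3: Rs = 851.6 ohm/sq

851.6


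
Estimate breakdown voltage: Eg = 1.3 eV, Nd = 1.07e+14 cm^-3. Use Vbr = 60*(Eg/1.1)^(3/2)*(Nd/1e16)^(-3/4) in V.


Step 1: Eg/1.1 = 1.3/1.1 = 1.181818
Step 2: (Eg/1.1)^1.5 = 1.181818^1.5 = 1.284772
Step 3: (Nd/1e16)^(-0.75) = (0.0107)^(-0.75) = 30.058144
Step 4: Vbr = 60 * 1.284772 * 30.058144 = 2317.1 V

2317.1


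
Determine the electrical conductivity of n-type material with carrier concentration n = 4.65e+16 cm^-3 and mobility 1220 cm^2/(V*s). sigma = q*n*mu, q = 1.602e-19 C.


Step 1: sigma = q * n * mu
Step 2: sigma = 1.602e-19 * 4.65e+16 * 1220
Step 3: sigma = 9.088e+00 S/cm

9.088e+00


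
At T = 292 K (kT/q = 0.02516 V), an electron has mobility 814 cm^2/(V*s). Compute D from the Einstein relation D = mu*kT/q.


Step 1: D = mu * (kT/q)
Step 2: D = 814 * 0.02516
Step 3: D = 20.48 cm^2/s

20.48


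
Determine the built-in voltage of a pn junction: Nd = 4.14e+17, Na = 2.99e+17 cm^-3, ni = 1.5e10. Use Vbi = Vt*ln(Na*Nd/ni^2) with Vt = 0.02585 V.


Step 1: Compute Na*Nd/ni^2 = 2.99e+17 * 4.14e+17 / (1.5e10)^2 = 5.5016e+14
Step 2: ln(5.5016e+14) = 33.9412
Step 3: Vbi = 0.02585 * 33.9412 = 0.877 V

0.877


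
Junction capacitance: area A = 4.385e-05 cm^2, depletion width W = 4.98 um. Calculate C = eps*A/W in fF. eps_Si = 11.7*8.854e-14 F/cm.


Step 1: eps_Si = 11.7 * 8.854e-14 = 1.035918e-12 F/cm
Step 2: W in cm = 4.98 * 1e-4 = 4.98e-04 cm
Step 3: C = 1.035918e-12 * 4.385e-05 / 4.98e-04 = 9.121487e-14 F
Step 4: C = 91.21 fF

91.21


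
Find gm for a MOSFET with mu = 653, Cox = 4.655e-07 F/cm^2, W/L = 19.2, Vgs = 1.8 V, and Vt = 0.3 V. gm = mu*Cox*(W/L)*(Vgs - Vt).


Step 1: Vov = Vgs - Vt = 1.8 - 0.3 = 1.5 V
Step 2: gm = mu * Cox * (W/L) * Vov
Step 3: gm = 653 * 4.655e-07 * 19.2 * 1.5 = 8.75e-03 S

8.75e-03


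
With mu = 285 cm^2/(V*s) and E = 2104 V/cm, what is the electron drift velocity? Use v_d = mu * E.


Step 1: v_d = mu * E
Step 2: v_d = 285 * 2104 = 599640
Step 3: v_d = 6.00e+05 cm/s

6.00e+05


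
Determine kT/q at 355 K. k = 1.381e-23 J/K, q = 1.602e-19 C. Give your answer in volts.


Step 1: kT = 1.381e-23 * 355 = 4.90255e-21 J
Step 2: Vt = kT/q = 4.90255e-21 / 1.602e-19
Step 3: Vt = 0.0306 V

0.0306


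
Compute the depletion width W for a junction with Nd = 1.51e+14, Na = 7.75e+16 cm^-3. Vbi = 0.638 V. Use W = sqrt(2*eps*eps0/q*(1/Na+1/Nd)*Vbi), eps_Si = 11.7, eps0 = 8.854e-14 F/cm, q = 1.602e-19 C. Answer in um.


Step 1: 1/Na + 1/Nd = 1/7.75e+16 + 1/1.51e+14 = 6.63542e-15
Step 2: 2*eps*eps0/q = 2*11.7*8.854e-14/1.602e-19 = 1.293281e+07
Step 3: W^2 = 1.293281e+07 * 6.63542e-15 * 0.638 = 5.47497e-08
Step 4: W = sqrt(5.47497e-08) = 2.340e-04 cm = 2.34 um

2.34


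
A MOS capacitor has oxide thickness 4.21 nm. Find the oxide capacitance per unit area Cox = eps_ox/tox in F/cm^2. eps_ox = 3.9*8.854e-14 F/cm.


Step 1: eps_ox = 3.9 * 8.854e-14 = 3.45306e-13 F/cm
Step 2: tox in cm = 4.21 nm * 1e-7 = 4.2100e-07 cm
Step 3: Cox = 3.45306e-13 / 4.2100e-07 = 8.20e-07 F/cm^2

8.20e-07


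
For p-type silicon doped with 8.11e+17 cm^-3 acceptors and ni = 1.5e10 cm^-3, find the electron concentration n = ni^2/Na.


Step 1: Majority hole concentration p ≈ Na = 8.11e+17 cm^-3
Step 2: n = ni^2 / Na = (1.5e10)^2 / 8.11e+17
Step 3: n = 2.77e+02 cm^-3

2.77e+02


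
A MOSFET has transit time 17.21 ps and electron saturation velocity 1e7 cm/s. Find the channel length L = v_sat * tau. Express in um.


Step 1: tau in seconds = 17.21 ps * 1e-12 = 1.7210e-11 s
Step 2: L = v_sat * tau = 1e7 * 1.7210e-11 = 1.7210e-04 cm
Step 3: L in um = 1.7210e-04 * 1e4 = 1.721 um

1.721


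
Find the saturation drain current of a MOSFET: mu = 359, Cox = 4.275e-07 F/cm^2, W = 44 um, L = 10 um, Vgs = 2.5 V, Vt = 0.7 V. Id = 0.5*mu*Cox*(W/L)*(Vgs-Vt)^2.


Step 1: Overdrive voltage Vov = Vgs - Vt = 2.5 - 0.7 = 1.8 V
Step 2: W/L = 44/10 = 4.4
Step 3: Id = 0.5 * 359 * 4.275e-07 * 4.4 * 1.8^2
Step 4: Id = 1.09e-03 A

1.09e-03


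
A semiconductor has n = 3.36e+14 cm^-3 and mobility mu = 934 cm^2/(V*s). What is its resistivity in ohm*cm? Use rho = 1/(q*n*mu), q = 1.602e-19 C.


Step 1: sigma = q * n * mu = 1.602e-19 * 3.36e+14 * 934 = 5.02746e-02 S/cm
Step 2: rho = 1 / sigma = 1 / 5.02746e-02 = 19.89 ohm*cm

19.89


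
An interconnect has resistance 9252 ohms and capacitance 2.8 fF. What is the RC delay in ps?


Step 1: tau = R * C
Step 2: tau = 9252 * 2.8 fF = 9252 * 2.8e-15 F
Step 3: tau = 2.59056e-11 s = 25.9056 ps

25.9056


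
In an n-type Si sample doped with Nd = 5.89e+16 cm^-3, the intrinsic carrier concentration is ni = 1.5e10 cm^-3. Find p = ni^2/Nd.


Step 1: Since Nd >> ni, n ≈ Nd = 5.89e+16 cm^-3
Step 2: p = ni^2 / n = (1.5e10)^2 / 5.89e+16
Step 3: p = 2.25e20 / 5.89e+16 = 3.82e+03 cm^-3

3.82e+03


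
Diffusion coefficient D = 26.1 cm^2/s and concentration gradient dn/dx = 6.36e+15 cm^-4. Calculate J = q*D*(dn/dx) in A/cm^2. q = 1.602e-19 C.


Step 1: J = q * D * (dn/dx)
Step 2: J = 1.602e-19 * 26.1 * 6.36e+15
Step 3: J = 2.66e-02 A/cm^2

2.66e-02


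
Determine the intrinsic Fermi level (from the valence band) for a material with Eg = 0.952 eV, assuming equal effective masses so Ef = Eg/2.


Step 1: For an intrinsic semiconductor, the Fermi level sits at midgap.
Step 2: Ef = Eg / 2 = 0.952 / 2 = 0.476 eV

0.476


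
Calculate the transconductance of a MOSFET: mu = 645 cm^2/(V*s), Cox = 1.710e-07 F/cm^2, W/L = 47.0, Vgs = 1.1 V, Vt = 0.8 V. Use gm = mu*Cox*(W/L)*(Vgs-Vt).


Step 1: Vov = Vgs - Vt = 1.1 - 0.8 = 0.3 V
Step 2: gm = mu * Cox * (W/L) * Vov
Step 3: gm = 645 * 1.710e-07 * 47.0 * 0.3 = 1.56e-03 S

1.56e-03


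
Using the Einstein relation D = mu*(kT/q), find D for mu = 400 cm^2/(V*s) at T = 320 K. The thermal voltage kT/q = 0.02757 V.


Step 1: D = mu * (kT/q)
Step 2: D = 400 * 0.02757
Step 3: D = 11.03 cm^2/s

11.03


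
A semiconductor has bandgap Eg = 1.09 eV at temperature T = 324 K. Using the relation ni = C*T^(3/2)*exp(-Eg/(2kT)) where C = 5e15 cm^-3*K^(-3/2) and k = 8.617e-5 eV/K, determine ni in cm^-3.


Step 1: Compute kT = 8.617e-5 * 324 = 0.02791908 eV
Step 2: Exponent = -Eg/(2kT) = -1.09/(2*0.02791908) = -19.52070
Step 3: T^(3/2) = 324^1.5 = 5832.00
Step 4: ni = 5e15 * 5832.00 * exp(-19.52070) = 9.71e+10 cm^-3

9.71e+10


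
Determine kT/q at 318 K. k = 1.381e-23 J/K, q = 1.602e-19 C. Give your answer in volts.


Step 1: kT = 1.381e-23 * 318 = 4.39158e-21 J
Step 2: Vt = kT/q = 4.39158e-21 / 1.602e-19
Step 3: Vt = 0.02741 V

0.02741


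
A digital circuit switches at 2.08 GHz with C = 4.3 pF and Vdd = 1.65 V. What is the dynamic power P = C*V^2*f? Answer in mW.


Step 1: V^2 = 1.65^2 = 2.7225 V^2
Step 2: P = C*V^2*f = 4.3e-12 F * 2.7225 * 2.08e9 Hz
Step 3: P = 2.435004e-02 W
Step 4: P = 24.35 mW

24.35


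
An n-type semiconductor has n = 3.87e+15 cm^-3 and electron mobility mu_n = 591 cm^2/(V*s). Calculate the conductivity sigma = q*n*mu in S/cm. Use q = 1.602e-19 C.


Step 1: sigma = q * n * mu
Step 2: sigma = 1.602e-19 * 3.87e+15 * 591
Step 3: sigma = 3.664e-01 S/cm

3.664e-01


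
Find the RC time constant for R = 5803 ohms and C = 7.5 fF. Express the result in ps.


Step 1: tau = R * C
Step 2: tau = 5803 * 7.5 fF = 5803 * 7.5e-15 F
Step 3: tau = 4.35225e-11 s = 43.5225 ps

43.5225


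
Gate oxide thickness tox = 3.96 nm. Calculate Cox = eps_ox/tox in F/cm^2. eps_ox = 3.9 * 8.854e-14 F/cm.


Step 1: eps_ox = 3.9 * 8.854e-14 = 3.45306e-13 F/cm
Step 2: tox in cm = 3.96 nm * 1e-7 = 3.9600e-07 cm
Step 3: Cox = 3.45306e-13 / 3.9600e-07 = 8.72e-07 F/cm^2

8.72e-07


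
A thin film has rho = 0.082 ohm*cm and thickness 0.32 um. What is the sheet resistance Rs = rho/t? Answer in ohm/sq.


Step 1: Convert thickness to cm: t = 0.32 um = 3.2000e-05 cm
Step 2: Rs = rho / t = 0.082 / 3.2000e-05
Step 3: Rs = 2562.5 ohm/sq

2562.5


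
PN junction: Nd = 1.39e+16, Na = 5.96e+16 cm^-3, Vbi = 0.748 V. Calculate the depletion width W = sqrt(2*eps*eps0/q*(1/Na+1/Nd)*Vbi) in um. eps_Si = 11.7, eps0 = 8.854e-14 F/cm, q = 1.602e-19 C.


Step 1: 1/Na + 1/Nd = 1/5.96e+16 + 1/1.39e+16 = 8.87210e-17
Step 2: 2*eps*eps0/q = 2*11.7*8.854e-14/1.602e-19 = 1.293281e+07
Step 3: W^2 = 1.293281e+07 * 8.87210e-17 * 0.748 = 8.58264e-10
Step 4: W = sqrt(8.58264e-10) = 2.930e-05 cm = 0.293 um

0.293


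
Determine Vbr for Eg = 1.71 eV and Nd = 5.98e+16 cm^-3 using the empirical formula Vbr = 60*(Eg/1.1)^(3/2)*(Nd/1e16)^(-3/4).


Step 1: Eg/1.1 = 1.71/1.1 = 1.554545
Step 2: (Eg/1.1)^1.5 = 1.554545^1.5 = 1.938228
Step 3: (Nd/1e16)^(-0.75) = (5.98)^(-0.75) = 0.261501
Step 4: Vbr = 60 * 1.938228 * 0.261501 = 30.4 V

30.4


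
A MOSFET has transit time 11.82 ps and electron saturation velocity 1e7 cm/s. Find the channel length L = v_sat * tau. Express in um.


Step 1: tau in seconds = 11.82 ps * 1e-12 = 1.1820e-11 s
Step 2: L = v_sat * tau = 1e7 * 1.1820e-11 = 1.1820e-04 cm
Step 3: L in um = 1.1820e-04 * 1e4 = 1.182 um

1.182


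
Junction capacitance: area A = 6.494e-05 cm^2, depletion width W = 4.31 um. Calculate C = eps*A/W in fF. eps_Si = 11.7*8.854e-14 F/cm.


Step 1: eps_Si = 11.7 * 8.854e-14 = 1.035918e-12 F/cm
Step 2: W in cm = 4.31 * 1e-4 = 4.31e-04 cm
Step 3: C = 1.035918e-12 * 6.494e-05 / 4.31e-04 = 1.560847e-13 F
Step 4: C = 156.08 fF

156.08


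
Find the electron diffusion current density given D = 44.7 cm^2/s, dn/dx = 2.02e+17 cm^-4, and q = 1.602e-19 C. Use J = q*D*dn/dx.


Step 1: J = q * D * (dn/dx)
Step 2: J = 1.602e-19 * 44.7 * 2.02e+17
Step 3: J = 1.45e+00 A/cm^2

1.45e+00


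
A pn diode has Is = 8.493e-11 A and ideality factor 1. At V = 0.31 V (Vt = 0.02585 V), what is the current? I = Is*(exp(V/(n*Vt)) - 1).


Step 1: V/(n*Vt) = 0.31/(1*0.02585) = 11.9923
Step 2: exp(11.9923) = 1.6151e+05
Step 3: I = 8.493e-11 * (1.6151e+05 - 1) = 1.37e-05 A

1.37e-05


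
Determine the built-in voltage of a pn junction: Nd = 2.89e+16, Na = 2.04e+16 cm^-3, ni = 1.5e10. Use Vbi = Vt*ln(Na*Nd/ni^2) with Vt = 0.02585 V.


Step 1: Compute Na*Nd/ni^2 = 2.04e+16 * 2.89e+16 / (1.5e10)^2 = 2.6203e+12
Step 2: ln(2.6203e+12) = 28.5943
Step 3: Vbi = 0.02585 * 28.5943 = 0.739 V

0.739


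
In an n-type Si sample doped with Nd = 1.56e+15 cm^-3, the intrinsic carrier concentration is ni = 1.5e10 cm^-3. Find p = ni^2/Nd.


Step 1: Since Nd >> ni, n ≈ Nd = 1.56e+15 cm^-3
Step 2: p = ni^2 / n = (1.5e10)^2 / 1.56e+15
Step 3: p = 2.25e20 / 1.56e+15 = 1.44e+05 cm^-3

1.44e+05


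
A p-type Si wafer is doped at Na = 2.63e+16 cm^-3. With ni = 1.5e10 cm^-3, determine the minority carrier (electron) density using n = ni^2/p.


Step 1: Majority hole concentration p ≈ Na = 2.63e+16 cm^-3
Step 2: n = ni^2 / Na = (1.5e10)^2 / 2.63e+16
Step 3: n = 8.56e+03 cm^-3

8.56e+03


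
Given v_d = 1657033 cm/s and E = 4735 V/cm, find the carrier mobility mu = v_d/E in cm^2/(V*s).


Step 1: mu = v_d / E
Step 2: mu = 1657033 / 4735
Step 3: mu = 349.95 cm^2/(V*s)

349.95


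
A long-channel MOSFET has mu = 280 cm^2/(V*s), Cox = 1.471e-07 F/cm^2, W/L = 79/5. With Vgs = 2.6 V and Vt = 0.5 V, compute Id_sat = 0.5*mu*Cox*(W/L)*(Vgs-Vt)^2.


Step 1: Overdrive voltage Vov = Vgs - Vt = 2.6 - 0.5 = 2.1 V
Step 2: W/L = 79/5 = 15.8
Step 3: Id = 0.5 * 280 * 1.471e-07 * 15.8 * 2.1^2
Step 4: Id = 1.43e-03 A

1.43e-03


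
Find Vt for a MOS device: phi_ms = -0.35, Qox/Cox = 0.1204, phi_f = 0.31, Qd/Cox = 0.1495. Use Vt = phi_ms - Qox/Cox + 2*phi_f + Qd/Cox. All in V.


Step 1: Vt = phi_ms - Qox/Cox + 2*phi_f + Qd/Cox
Step 2: Vt = -0.35 - 0.1204 + 2*0.31 + 0.1495
Step 3: Vt = -0.35 - 0.1204 + 0.62 + 0.1495
Step 4: Vt = 0.2991 V

0.2991


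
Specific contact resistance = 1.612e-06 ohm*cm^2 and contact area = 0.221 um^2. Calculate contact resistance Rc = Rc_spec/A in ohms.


Step 1: Convert area to cm^2: 0.221 um^2 = 2.2100e-09 cm^2
Step 2: Rc = Rc_spec / A = 1.612e-06 / 2.2100e-09
Step 3: Rc = 7.29e+02 ohms

7.29e+02


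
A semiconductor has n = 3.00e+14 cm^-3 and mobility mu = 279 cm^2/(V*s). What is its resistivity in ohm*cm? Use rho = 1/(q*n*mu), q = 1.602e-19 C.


Step 1: sigma = q * n * mu = 1.602e-19 * 3.00e+14 * 279 = 1.34087e-02 S/cm
Step 2: rho = 1 / sigma = 1 / 1.34087e-02 = 74.58 ohm*cm

74.58


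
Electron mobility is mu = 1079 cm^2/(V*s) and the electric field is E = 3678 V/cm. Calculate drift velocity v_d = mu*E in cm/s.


Step 1: v_d = mu * E
Step 2: v_d = 1079 * 3678 = 3968562
Step 3: v_d = 3.97e+06 cm/s

3.97e+06


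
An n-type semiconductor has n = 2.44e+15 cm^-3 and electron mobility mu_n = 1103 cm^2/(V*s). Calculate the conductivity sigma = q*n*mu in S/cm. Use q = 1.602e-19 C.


Step 1: sigma = q * n * mu
Step 2: sigma = 1.602e-19 * 2.44e+15 * 1103
Step 3: sigma = 4.311e-01 S/cm

4.311e-01


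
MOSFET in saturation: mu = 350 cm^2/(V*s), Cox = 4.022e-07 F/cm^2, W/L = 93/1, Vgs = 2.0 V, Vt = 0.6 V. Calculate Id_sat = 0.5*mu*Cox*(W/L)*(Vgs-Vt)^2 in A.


Step 1: Overdrive voltage Vov = Vgs - Vt = 2.0 - 0.6 = 1.4 V
Step 2: W/L = 93/1 = 93
Step 3: Id = 0.5 * 350 * 4.022e-07 * 93 * 1.4^2
Step 4: Id = 1.28e-02 A

1.28e-02


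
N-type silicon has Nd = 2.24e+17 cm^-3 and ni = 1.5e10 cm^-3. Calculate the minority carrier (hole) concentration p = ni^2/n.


Step 1: Since Nd >> ni, n ≈ Nd = 2.24e+17 cm^-3
Step 2: p = ni^2 / n = (1.5e10)^2 / 2.24e+17
Step 3: p = 2.25e20 / 2.24e+17 = 1.00e+03 cm^-3

1.00e+03


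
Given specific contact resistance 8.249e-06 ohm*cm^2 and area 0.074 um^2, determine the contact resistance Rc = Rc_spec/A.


Step 1: Convert area to cm^2: 0.074 um^2 = 7.4000e-10 cm^2
Step 2: Rc = Rc_spec / A = 8.249e-06 / 7.4000e-10
Step 3: Rc = 1.11e+04 ohms

1.11e+04


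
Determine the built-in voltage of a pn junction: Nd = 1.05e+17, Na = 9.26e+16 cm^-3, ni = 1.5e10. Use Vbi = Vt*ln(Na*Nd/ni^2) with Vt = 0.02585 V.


Step 1: Compute Na*Nd/ni^2 = 9.26e+16 * 1.05e+17 / (1.5e10)^2 = 4.3213e+13
Step 2: ln(4.3213e+13) = 31.3972
Step 3: Vbi = 0.02585 * 31.3972 = 0.812 V

0.812


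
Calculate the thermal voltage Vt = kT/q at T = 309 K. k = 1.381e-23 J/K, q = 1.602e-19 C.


Step 1: kT = 1.381e-23 * 309 = 4.26729e-21 J
Step 2: Vt = kT/q = 4.26729e-21 / 1.602e-19
Step 3: Vt = 0.02664 V

0.02664


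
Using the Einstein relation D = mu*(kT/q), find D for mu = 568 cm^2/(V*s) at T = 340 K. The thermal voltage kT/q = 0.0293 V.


Step 1: D = mu * (kT/q)
Step 2: D = 568 * 0.0293
Step 3: D = 16.64 cm^2/s

16.64


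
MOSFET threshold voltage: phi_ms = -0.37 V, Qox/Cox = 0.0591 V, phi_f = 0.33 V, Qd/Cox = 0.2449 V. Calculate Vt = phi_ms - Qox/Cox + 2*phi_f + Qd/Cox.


Step 1: Vt = phi_ms - Qox/Cox + 2*phi_f + Qd/Cox
Step 2: Vt = -0.37 - 0.0591 + 2*0.33 + 0.2449
Step 3: Vt = -0.37 - 0.0591 + 0.66 + 0.2449
Step 4: Vt = 0.4758 V

0.4758


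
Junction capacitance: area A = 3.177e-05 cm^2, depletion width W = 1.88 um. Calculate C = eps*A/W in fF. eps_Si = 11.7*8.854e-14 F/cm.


Step 1: eps_Si = 11.7 * 8.854e-14 = 1.035918e-12 F/cm
Step 2: W in cm = 1.88 * 1e-4 = 1.88e-04 cm
Step 3: C = 1.035918e-12 * 3.177e-05 / 1.88e-04 = 1.750591e-13 F
Step 4: C = 175.06 fF

175.06


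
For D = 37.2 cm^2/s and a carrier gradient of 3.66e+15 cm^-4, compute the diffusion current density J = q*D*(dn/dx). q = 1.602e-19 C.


Step 1: J = q * D * (dn/dx)
Step 2: J = 1.602e-19 * 37.2 * 3.66e+15
Step 3: J = 2.18e-02 A/cm^2

2.18e-02


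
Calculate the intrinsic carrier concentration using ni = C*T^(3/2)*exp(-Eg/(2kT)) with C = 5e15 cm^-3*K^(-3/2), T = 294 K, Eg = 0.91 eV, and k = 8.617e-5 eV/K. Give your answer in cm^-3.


Step 1: Compute kT = 8.617e-5 * 294 = 0.02533398 eV
Step 2: Exponent = -Eg/(2kT) = -0.91/(2*0.02533398) = -17.96007
Step 3: T^(3/2) = 294^1.5 = 5041.05
Step 4: ni = 5e15 * 5041.05 * exp(-17.96007) = 4.00e+11 cm^-3

4.00e+11


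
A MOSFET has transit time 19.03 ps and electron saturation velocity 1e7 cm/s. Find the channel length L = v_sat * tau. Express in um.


Step 1: tau in seconds = 19.03 ps * 1e-12 = 1.9030e-11 s
Step 2: L = v_sat * tau = 1e7 * 1.9030e-11 = 1.9030e-04 cm
Step 3: L in um = 1.9030e-04 * 1e4 = 1.903 um

1.903


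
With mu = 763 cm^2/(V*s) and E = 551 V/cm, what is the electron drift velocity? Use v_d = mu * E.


Step 1: v_d = mu * E
Step 2: v_d = 763 * 551 = 420413
Step 3: v_d = 4.20e+05 cm/s

4.20e+05


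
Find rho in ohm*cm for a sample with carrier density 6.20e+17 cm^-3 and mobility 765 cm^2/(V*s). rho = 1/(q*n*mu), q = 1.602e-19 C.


Step 1: sigma = q * n * mu = 1.602e-19 * 6.20e+17 * 765 = 7.59829e+01 S/cm
Step 2: rho = 1 / sigma = 1 / 7.59829e+01 = 0.01316 ohm*cm

0.01316


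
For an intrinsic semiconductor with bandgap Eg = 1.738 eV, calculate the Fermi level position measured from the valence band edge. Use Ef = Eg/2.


Step 1: For an intrinsic semiconductor, the Fermi level sits at midgap.
Step 2: Ef = Eg / 2 = 1.738 / 2 = 0.869 eV

0.869


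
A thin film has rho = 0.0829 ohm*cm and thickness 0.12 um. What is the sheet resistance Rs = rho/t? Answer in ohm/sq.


Step 1: Convert thickness to cm: t = 0.12 um = 1.2000e-05 cm
Step 2: Rs = rho / t = 0.0829 / 1.2000e-05
Step 3: Rs = 6908.3 ohm/sq

6908.3


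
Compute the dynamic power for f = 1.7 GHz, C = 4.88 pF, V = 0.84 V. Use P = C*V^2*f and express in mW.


Step 1: V^2 = 0.84^2 = 0.7056 V^2
Step 2: P = C*V^2*f = 4.88e-12 F * 0.7056 * 1.7e9 Hz
Step 3: P = 5.8536576e-03 W
Step 4: P = 5.854 mW

5.854


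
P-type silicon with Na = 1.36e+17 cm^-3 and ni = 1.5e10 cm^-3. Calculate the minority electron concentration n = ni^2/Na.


Step 1: Majority hole concentration p ≈ Na = 1.36e+17 cm^-3
Step 2: n = ni^2 / Na = (1.5e10)^2 / 1.36e+17
Step 3: n = 1.65e+03 cm^-3

1.65e+03


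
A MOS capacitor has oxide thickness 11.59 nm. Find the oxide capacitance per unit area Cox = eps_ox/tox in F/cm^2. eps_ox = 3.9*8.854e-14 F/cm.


Step 1: eps_ox = 3.9 * 8.854e-14 = 3.45306e-13 F/cm
Step 2: tox in cm = 11.59 nm * 1e-7 = 1.1590e-06 cm
Step 3: Cox = 3.45306e-13 / 1.1590e-06 = 2.98e-07 F/cm^2

2.98e-07


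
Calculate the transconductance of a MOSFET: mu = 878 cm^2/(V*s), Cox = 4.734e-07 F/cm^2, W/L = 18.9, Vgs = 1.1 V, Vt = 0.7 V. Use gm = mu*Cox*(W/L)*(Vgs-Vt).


Step 1: Vov = Vgs - Vt = 1.1 - 0.7 = 0.4 V
Step 2: gm = mu * Cox * (W/L) * Vov
Step 3: gm = 878 * 4.734e-07 * 18.9 * 0.4 = 3.14e-03 S

3.14e-03


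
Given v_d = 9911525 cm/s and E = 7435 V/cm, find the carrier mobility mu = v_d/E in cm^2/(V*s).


Step 1: mu = v_d / E
Step 2: mu = 9911525 / 7435
Step 3: mu = 1333.09 cm^2/(V*s)

1333.09


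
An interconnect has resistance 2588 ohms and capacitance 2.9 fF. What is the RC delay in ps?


Step 1: tau = R * C
Step 2: tau = 2588 * 2.9 fF = 2588 * 2.9e-15 F
Step 3: tau = 7.5052e-12 s = 7.5052 ps

7.5052


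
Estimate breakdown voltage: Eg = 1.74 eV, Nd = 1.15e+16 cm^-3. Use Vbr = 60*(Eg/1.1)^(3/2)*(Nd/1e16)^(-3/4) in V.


Step 1: Eg/1.1 = 1.74/1.1 = 1.581818
Step 2: (Eg/1.1)^1.5 = 1.581818^1.5 = 1.989458
Step 3: (Nd/1e16)^(-0.75) = (1.15)^(-0.75) = 0.900485
Step 4: Vbr = 60 * 1.989458 * 0.900485 = 107.5 V

107.5


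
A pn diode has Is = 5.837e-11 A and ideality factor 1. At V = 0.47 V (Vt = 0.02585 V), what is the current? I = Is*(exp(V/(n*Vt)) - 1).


Step 1: V/(n*Vt) = 0.47/(1*0.02585) = 18.1818
Step 2: exp(18.1818) = 7.8751e+07
Step 3: I = 5.837e-11 * (7.8751e+07 - 1) = 4.60e-03 A

4.60e-03


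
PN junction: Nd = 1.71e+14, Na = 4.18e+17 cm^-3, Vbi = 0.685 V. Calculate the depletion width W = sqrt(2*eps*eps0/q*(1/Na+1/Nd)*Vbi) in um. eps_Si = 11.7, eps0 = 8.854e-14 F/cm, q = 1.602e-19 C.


Step 1: 1/Na + 1/Nd = 1/4.18e+17 + 1/1.71e+14 = 5.85035e-15
Step 2: 2*eps*eps0/q = 2*11.7*8.854e-14/1.602e-19 = 1.293281e+07
Step 3: W^2 = 1.293281e+07 * 5.85035e-15 * 0.685 = 5.18281e-08
Step 4: W = sqrt(5.18281e-08) = 2.277e-04 cm = 2.277 um

2.277


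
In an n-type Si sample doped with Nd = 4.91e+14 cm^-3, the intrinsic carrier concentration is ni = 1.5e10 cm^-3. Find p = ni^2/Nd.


Step 1: Since Nd >> ni, n ≈ Nd = 4.91e+14 cm^-3
Step 2: p = ni^2 / n = (1.5e10)^2 / 4.91e+14
Step 3: p = 2.25e20 / 4.91e+14 = 4.58e+05 cm^-3

4.58e+05


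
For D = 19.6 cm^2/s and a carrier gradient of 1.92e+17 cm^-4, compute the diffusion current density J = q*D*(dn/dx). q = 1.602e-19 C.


Step 1: J = q * D * (dn/dx)
Step 2: J = 1.602e-19 * 19.6 * 1.92e+17
Step 3: J = 6.03e-01 A/cm^2

6.03e-01


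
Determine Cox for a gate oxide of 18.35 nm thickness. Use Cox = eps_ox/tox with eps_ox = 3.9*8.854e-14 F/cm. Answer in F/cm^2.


Step 1: eps_ox = 3.9 * 8.854e-14 = 3.45306e-13 F/cm
Step 2: tox in cm = 18.35 nm * 1e-7 = 1.8350e-06 cm
Step 3: Cox = 3.45306e-13 / 1.8350e-06 = 1.88e-07 F/cm^2

1.88e-07


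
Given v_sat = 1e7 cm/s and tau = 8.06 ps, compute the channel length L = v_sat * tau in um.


Step 1: tau in seconds = 8.06 ps * 1e-12 = 8.0600e-12 s
Step 2: L = v_sat * tau = 1e7 * 8.0600e-12 = 8.0600e-05 cm
Step 3: L in um = 8.0600e-05 * 1e4 = 0.806 um

0.806


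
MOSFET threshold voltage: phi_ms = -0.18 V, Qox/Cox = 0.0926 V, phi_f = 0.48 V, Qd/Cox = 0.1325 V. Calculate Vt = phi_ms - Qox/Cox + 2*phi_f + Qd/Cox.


Step 1: Vt = phi_ms - Qox/Cox + 2*phi_f + Qd/Cox
Step 2: Vt = -0.18 - 0.0926 + 2*0.48 + 0.1325
Step 3: Vt = -0.18 - 0.0926 + 0.96 + 0.1325
Step 4: Vt = 0.8199 V

0.8199


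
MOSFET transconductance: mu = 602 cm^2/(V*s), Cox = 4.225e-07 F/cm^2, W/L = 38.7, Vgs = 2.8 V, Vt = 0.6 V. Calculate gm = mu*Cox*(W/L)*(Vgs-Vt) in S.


Step 1: Vov = Vgs - Vt = 2.8 - 0.6 = 2.2 V
Step 2: gm = mu * Cox * (W/L) * Vov
Step 3: gm = 602 * 4.225e-07 * 38.7 * 2.2 = 2.17e-02 S

2.17e-02


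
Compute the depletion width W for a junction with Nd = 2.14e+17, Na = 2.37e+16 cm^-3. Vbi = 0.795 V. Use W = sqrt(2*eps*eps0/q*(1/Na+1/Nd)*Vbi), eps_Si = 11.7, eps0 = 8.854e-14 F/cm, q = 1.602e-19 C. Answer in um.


Step 1: 1/Na + 1/Nd = 1/2.37e+16 + 1/2.14e+17 = 4.68670e-17
Step 2: 2*eps*eps0/q = 2*11.7*8.854e-14/1.602e-19 = 1.293281e+07
Step 3: W^2 = 1.293281e+07 * 4.68670e-17 * 0.795 = 4.81867e-10
Step 4: W = sqrt(4.81867e-10) = 2.195e-05 cm = 0.2195 um

0.2195


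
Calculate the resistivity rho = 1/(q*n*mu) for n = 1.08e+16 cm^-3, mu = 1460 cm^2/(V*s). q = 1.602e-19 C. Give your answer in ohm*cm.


Step 1: sigma = q * n * mu = 1.602e-19 * 1.08e+16 * 1460 = 2.52603e+00 S/cm
Step 2: rho = 1 / sigma = 1 / 2.52603e+00 = 0.3959 ohm*cm

0.3959


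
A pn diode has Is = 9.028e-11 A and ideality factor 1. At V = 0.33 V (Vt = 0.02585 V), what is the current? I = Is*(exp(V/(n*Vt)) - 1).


Step 1: V/(n*Vt) = 0.33/(1*0.02585) = 12.7660
Step 2: exp(12.7660) = 3.5011e+05
Step 3: I = 9.028e-11 * (3.5011e+05 - 1) = 3.16e-05 A

3.16e-05


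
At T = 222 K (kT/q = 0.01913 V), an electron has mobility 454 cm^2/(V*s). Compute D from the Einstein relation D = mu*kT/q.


Step 1: D = mu * (kT/q)
Step 2: D = 454 * 0.01913
Step 3: D = 8.69 cm^2/s

8.69


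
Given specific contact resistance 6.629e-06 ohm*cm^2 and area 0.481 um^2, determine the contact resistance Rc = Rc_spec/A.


Step 1: Convert area to cm^2: 0.481 um^2 = 4.8100e-09 cm^2
Step 2: Rc = Rc_spec / A = 6.629e-06 / 4.8100e-09
Step 3: Rc = 1.38e+03 ohms

1.38e+03


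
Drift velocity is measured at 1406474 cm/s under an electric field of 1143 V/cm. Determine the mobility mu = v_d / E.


Step 1: mu = v_d / E
Step 2: mu = 1406474 / 1143
Step 3: mu = 1230.51 cm^2/(V*s)

1230.51


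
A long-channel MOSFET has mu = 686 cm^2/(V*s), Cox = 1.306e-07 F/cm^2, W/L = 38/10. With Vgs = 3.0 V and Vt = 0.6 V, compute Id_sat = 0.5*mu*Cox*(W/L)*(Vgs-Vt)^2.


Step 1: Overdrive voltage Vov = Vgs - Vt = 3.0 - 0.6 = 2.4 V
Step 2: W/L = 38/10 = 3.8
Step 3: Id = 0.5 * 686 * 1.306e-07 * 3.8 * 2.4^2
Step 4: Id = 9.80e-04 A

9.80e-04


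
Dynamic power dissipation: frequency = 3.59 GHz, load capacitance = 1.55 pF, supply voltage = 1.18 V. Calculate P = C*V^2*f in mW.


Step 1: V^2 = 1.18^2 = 1.3924 V^2
Step 2: P = C*V^2*f = 1.55e-12 F * 1.3924 * 3.59e9 Hz
Step 3: P = 7.7480098e-03 W
Step 4: P = 7.748 mW

7.748


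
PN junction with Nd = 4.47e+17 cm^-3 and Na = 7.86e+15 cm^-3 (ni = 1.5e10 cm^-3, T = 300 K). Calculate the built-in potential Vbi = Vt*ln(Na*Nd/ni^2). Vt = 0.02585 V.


Step 1: Compute Na*Nd/ni^2 = 7.86e+15 * 4.47e+17 / (1.5e10)^2 = 1.5615e+13
Step 2: ln(1.5615e+13) = 30.3793
Step 3: Vbi = 0.02585 * 30.3793 = 0.785 V

0.785


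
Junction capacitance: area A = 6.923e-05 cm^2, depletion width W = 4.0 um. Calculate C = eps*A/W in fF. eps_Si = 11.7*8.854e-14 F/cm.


Step 1: eps_Si = 11.7 * 8.854e-14 = 1.035918e-12 F/cm
Step 2: W in cm = 4.0 * 1e-4 = 4.00e-04 cm
Step 3: C = 1.035918e-12 * 6.923e-05 / 4.00e-04 = 1.792915e-13 F
Step 4: C = 179.29 fF

179.29


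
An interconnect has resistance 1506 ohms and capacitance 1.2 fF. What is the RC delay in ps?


Step 1: tau = R * C
Step 2: tau = 1506 * 1.2 fF = 1506 * 1.2e-15 F
Step 3: tau = 1.8072e-12 s = 1.8072 ps

1.8072


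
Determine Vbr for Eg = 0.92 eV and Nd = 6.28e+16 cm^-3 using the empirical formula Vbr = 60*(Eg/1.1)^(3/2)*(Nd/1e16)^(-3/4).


Step 1: Eg/1.1 = 0.92/1.1 = 0.836364
Step 2: (Eg/1.1)^1.5 = 0.836364^1.5 = 0.764879
Step 3: (Nd/1e16)^(-0.75) = (6.28)^(-0.75) = 0.252075
Step 4: Vbr = 60 * 0.764879 * 0.252075 = 11.6 V

11.6


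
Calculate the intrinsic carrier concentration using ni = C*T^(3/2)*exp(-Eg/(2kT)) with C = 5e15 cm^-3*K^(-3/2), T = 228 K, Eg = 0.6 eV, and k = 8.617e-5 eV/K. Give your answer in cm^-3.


Step 1: Compute kT = 8.617e-5 * 228 = 0.01964676 eV
Step 2: Exponent = -Eg/(2kT) = -0.6/(2*0.01964676) = -15.26969
Step 3: T^(3/2) = 228^1.5 = 3442.72
Step 4: ni = 5e15 * 3442.72 * exp(-15.26969) = 4.02e+12 cm^-3

4.02e+12


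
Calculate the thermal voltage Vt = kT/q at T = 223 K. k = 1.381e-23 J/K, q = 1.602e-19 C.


Step 1: kT = 1.381e-23 * 223 = 3.07963e-21 J
Step 2: Vt = kT/q = 3.07963e-21 / 1.602e-19
Step 3: Vt = 0.01922 V

0.01922


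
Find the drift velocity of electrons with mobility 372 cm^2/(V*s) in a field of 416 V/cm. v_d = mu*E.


Step 1: v_d = mu * E
Step 2: v_d = 372 * 416 = 154752
Step 3: v_d = 1.55e+05 cm/s

1.55e+05


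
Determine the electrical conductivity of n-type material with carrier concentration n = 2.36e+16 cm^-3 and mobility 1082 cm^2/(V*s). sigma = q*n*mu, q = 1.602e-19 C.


Step 1: sigma = q * n * mu
Step 2: sigma = 1.602e-19 * 2.36e+16 * 1082
Step 3: sigma = 4.091e+00 S/cm

4.091e+00


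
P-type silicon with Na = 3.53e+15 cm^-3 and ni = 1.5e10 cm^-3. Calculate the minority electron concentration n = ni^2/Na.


Step 1: Majority hole concentration p ≈ Na = 3.53e+15 cm^-3
Step 2: n = ni^2 / Na = (1.5e10)^2 / 3.53e+15
Step 3: n = 6.37e+04 cm^-3

6.37e+04


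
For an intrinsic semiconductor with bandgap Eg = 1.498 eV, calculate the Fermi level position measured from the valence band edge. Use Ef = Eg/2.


Step 1: For an intrinsic semiconductor, the Fermi level sits at midgap.
Step 2: Ef = Eg / 2 = 1.498 / 2 = 0.749 eV

0.749


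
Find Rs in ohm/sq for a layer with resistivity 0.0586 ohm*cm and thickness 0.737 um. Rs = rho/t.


Step 1: Convert thickness to cm: t = 0.737 um = 7.3700e-05 cm
Step 2: Rs = rho / t = 0.0586 / 7.3700e-05
Step 3: Rs = 795.1 ohm/sq

795.1


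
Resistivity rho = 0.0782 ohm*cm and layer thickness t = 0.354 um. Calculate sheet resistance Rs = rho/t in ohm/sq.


Step 1: Convert thickness to cm: t = 0.354 um = 3.5400e-05 cm
Step 2: Rs = rho / t = 0.0782 / 3.5400e-05
Step 3: Rs = 2209.0 ohm/sq

2209.0


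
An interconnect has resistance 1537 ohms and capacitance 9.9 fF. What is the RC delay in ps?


Step 1: tau = R * C
Step 2: tau = 1537 * 9.9 fF = 1537 * 9.9e-15 F
Step 3: tau = 1.52163e-11 s = 15.2163 ps

15.2163


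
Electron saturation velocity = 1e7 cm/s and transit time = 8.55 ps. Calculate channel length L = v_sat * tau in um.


Step 1: tau in seconds = 8.55 ps * 1e-12 = 8.5500e-12 s
Step 2: L = v_sat * tau = 1e7 * 8.5500e-12 = 8.5500e-05 cm
Step 3: L in um = 8.5500e-05 * 1e4 = 0.855 um

0.855


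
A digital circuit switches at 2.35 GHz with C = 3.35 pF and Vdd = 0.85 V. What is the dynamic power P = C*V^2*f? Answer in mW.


Step 1: V^2 = 0.85^2 = 0.7225 V^2
Step 2: P = C*V^2*f = 3.35e-12 F * 0.7225 * 2.35e9 Hz
Step 3: P = 5.68788125e-03 W
Step 4: P = 5.688 mW

5.688


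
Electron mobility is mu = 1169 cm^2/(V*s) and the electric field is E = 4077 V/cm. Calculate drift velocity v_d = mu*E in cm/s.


Step 1: v_d = mu * E
Step 2: v_d = 1169 * 4077 = 4766013
Step 3: v_d = 4.77e+06 cm/s

4.77e+06


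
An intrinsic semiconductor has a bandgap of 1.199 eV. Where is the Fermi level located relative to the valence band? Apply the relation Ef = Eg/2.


Step 1: For an intrinsic semiconductor, the Fermi level sits at midgap.
Step 2: Ef = Eg / 2 = 1.199 / 2 = 0.5995 eV

0.5995


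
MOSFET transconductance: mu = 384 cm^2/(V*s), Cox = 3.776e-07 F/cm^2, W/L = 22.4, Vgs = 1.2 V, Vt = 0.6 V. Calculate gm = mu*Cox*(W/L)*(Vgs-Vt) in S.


Step 1: Vov = Vgs - Vt = 1.2 - 0.6 = 0.6 V
Step 2: gm = mu * Cox * (W/L) * Vov
Step 3: gm = 384 * 3.776e-07 * 22.4 * 0.6 = 1.95e-03 S

1.95e-03


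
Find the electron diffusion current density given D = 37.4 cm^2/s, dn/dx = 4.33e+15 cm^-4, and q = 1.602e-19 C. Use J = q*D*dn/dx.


Step 1: J = q * D * (dn/dx)
Step 2: J = 1.602e-19 * 37.4 * 4.33e+15
Step 3: J = 2.59e-02 A/cm^2

2.59e-02


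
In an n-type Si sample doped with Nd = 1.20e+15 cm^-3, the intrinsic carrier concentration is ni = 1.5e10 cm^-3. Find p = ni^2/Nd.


Step 1: Since Nd >> ni, n ≈ Nd = 1.20e+15 cm^-3
Step 2: p = ni^2 / n = (1.5e10)^2 / 1.20e+15
Step 3: p = 2.25e20 / 1.20e+15 = 1.88e+05 cm^-3

1.88e+05


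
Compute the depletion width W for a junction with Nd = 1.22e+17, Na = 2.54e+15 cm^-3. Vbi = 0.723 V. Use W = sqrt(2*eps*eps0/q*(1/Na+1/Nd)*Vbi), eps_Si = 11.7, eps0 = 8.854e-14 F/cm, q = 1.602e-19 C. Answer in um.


Step 1: 1/Na + 1/Nd = 1/2.54e+15 + 1/1.22e+17 = 4.01898e-16
Step 2: 2*eps*eps0/q = 2*11.7*8.854e-14/1.602e-19 = 1.293281e+07
Step 3: W^2 = 1.293281e+07 * 4.01898e-16 * 0.723 = 3.75792e-09
Step 4: W = sqrt(3.75792e-09) = 6.130e-05 cm = 0.613 um

0.613


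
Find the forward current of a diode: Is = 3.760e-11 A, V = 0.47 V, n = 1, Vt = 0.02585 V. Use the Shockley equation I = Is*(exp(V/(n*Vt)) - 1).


Step 1: V/(n*Vt) = 0.47/(1*0.02585) = 18.1818
Step 2: exp(18.1818) = 7.8751e+07
Step 3: I = 3.760e-11 * (7.8751e+07 - 1) = 2.96e-03 A

2.96e-03


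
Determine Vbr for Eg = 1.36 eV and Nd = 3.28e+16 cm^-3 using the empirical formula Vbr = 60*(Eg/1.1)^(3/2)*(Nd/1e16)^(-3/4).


Step 1: Eg/1.1 = 1.36/1.1 = 1.236364
Step 2: (Eg/1.1)^1.5 = 1.236364^1.5 = 1.374737
Step 3: (Nd/1e16)^(-0.75) = (3.28)^(-0.75) = 0.410293
Step 4: Vbr = 60 * 1.374737 * 0.410293 = 33.8 V

33.8


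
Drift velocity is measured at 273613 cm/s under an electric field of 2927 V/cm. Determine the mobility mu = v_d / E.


Step 1: mu = v_d / E
Step 2: mu = 273613 / 2927
Step 3: mu = 93.48 cm^2/(V*s)

93.48


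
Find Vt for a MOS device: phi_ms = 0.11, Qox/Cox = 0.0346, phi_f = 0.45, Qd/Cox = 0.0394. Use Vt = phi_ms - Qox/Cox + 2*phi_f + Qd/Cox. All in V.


Step 1: Vt = phi_ms - Qox/Cox + 2*phi_f + Qd/Cox
Step 2: Vt = 0.11 - 0.0346 + 2*0.45 + 0.0394
Step 3: Vt = 0.11 - 0.0346 + 0.9 + 0.0394
Step 4: Vt = 1.0148 V

1.0148
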